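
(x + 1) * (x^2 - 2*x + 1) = x^3 - x^2 - x + 1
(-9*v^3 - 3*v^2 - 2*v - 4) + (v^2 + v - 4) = -9*v^3 - 2*v^2 - v - 8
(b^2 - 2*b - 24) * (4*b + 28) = 4*b^3 + 20*b^2 - 152*b - 672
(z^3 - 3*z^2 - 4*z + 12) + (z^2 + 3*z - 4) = z^3 - 2*z^2 - z + 8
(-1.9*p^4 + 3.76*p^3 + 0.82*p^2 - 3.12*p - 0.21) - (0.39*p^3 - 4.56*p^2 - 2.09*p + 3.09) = -1.9*p^4 + 3.37*p^3 + 5.38*p^2 - 1.03*p - 3.3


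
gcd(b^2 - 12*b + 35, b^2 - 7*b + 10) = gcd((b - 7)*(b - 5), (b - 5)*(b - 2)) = b - 5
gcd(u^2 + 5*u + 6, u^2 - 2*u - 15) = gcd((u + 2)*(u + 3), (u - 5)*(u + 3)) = u + 3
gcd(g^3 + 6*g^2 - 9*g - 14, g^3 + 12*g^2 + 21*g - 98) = g^2 + 5*g - 14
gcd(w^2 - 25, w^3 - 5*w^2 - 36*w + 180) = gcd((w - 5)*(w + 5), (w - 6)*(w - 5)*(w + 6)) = w - 5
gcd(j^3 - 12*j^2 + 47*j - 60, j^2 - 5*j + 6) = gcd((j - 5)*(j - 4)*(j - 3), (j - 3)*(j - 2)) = j - 3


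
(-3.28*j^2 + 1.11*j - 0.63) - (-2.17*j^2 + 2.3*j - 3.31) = -1.11*j^2 - 1.19*j + 2.68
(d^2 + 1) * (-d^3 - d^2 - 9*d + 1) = -d^5 - d^4 - 10*d^3 - 9*d + 1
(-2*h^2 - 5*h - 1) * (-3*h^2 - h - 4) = 6*h^4 + 17*h^3 + 16*h^2 + 21*h + 4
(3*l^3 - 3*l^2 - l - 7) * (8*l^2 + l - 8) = 24*l^5 - 21*l^4 - 35*l^3 - 33*l^2 + l + 56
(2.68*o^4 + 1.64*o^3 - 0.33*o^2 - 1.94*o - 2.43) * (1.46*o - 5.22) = 3.9128*o^5 - 11.5952*o^4 - 9.0426*o^3 - 1.1098*o^2 + 6.579*o + 12.6846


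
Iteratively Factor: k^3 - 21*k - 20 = (k - 5)*(k^2 + 5*k + 4) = (k - 5)*(k + 1)*(k + 4)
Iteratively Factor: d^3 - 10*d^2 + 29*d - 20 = (d - 5)*(d^2 - 5*d + 4) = (d - 5)*(d - 1)*(d - 4)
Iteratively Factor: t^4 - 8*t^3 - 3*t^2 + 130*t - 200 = (t + 4)*(t^3 - 12*t^2 + 45*t - 50) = (t - 2)*(t + 4)*(t^2 - 10*t + 25) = (t - 5)*(t - 2)*(t + 4)*(t - 5)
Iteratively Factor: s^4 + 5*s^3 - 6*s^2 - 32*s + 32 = (s + 4)*(s^3 + s^2 - 10*s + 8) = (s + 4)^2*(s^2 - 3*s + 2) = (s - 2)*(s + 4)^2*(s - 1)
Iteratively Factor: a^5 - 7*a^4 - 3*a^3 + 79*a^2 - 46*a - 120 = (a - 5)*(a^4 - 2*a^3 - 13*a^2 + 14*a + 24) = (a - 5)*(a - 2)*(a^3 - 13*a - 12) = (a - 5)*(a - 2)*(a + 1)*(a^2 - a - 12) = (a - 5)*(a - 4)*(a - 2)*(a + 1)*(a + 3)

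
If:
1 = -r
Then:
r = -1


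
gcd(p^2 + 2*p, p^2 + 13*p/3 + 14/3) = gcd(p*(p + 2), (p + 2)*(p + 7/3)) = p + 2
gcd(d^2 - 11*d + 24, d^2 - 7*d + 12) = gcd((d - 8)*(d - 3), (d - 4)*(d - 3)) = d - 3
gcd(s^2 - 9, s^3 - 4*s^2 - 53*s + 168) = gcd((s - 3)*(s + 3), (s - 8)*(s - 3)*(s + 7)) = s - 3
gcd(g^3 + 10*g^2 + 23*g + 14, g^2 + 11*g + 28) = g + 7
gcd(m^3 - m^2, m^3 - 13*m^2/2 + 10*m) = m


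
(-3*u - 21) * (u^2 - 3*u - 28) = -3*u^3 - 12*u^2 + 147*u + 588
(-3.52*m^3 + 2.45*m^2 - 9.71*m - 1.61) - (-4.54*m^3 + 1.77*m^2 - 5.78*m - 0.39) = 1.02*m^3 + 0.68*m^2 - 3.93*m - 1.22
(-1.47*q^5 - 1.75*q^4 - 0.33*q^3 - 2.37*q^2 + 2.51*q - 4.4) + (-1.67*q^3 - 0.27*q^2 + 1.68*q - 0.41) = -1.47*q^5 - 1.75*q^4 - 2.0*q^3 - 2.64*q^2 + 4.19*q - 4.81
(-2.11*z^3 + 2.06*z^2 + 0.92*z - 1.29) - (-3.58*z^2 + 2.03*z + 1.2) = -2.11*z^3 + 5.64*z^2 - 1.11*z - 2.49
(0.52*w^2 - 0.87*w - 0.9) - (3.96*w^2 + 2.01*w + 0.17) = -3.44*w^2 - 2.88*w - 1.07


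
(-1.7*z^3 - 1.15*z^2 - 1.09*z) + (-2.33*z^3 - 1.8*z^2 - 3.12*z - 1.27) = -4.03*z^3 - 2.95*z^2 - 4.21*z - 1.27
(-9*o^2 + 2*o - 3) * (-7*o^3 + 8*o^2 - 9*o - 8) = 63*o^5 - 86*o^4 + 118*o^3 + 30*o^2 + 11*o + 24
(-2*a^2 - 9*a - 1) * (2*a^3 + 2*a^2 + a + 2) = -4*a^5 - 22*a^4 - 22*a^3 - 15*a^2 - 19*a - 2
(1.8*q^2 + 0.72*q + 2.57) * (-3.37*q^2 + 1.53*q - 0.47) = -6.066*q^4 + 0.3276*q^3 - 8.4053*q^2 + 3.5937*q - 1.2079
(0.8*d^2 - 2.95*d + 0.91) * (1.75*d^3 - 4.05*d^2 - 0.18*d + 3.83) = 1.4*d^5 - 8.4025*d^4 + 13.396*d^3 - 0.0904999999999997*d^2 - 11.4623*d + 3.4853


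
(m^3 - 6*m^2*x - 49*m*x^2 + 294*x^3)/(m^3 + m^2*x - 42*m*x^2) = (m - 7*x)/m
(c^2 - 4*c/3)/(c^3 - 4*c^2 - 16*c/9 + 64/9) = 3*c/(3*c^2 - 8*c - 16)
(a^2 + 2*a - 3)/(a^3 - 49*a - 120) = (a - 1)/(a^2 - 3*a - 40)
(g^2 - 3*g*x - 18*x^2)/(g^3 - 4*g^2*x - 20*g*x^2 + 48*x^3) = (-g - 3*x)/(-g^2 - 2*g*x + 8*x^2)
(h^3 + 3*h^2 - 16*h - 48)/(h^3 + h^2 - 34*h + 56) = (h^2 + 7*h + 12)/(h^2 + 5*h - 14)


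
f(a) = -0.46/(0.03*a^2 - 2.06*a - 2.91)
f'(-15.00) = -0.00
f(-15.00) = -0.01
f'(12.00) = -0.00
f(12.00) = 0.02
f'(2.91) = -0.01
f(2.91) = 0.05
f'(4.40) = -0.01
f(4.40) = 0.04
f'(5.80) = -0.00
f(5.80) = 0.03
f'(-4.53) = -0.02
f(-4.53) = -0.07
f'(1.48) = -0.03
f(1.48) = 0.08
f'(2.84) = -0.01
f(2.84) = 0.05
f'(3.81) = -0.01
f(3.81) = 0.04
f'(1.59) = -0.02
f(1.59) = 0.08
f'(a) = -0.46*(2.06 - 0.06*a)/(0.03*a^2 - 2.06*a - 2.91)^2 = (0.0276*a - 0.9476)/(-0.03*a^2 + 2.06*a + 2.91)^2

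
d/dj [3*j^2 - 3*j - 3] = 6*j - 3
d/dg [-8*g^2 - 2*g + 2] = -16*g - 2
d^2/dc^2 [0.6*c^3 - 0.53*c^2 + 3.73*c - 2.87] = 3.6*c - 1.06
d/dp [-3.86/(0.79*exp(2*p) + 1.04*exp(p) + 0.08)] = (6.0988*exp(p) + 4.0144)*exp(p)/(0.79*exp(2*p) + 1.04*exp(p) + 0.08)^2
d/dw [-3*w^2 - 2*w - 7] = -6*w - 2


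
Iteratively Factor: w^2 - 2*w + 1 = (w - 1)*(w - 1)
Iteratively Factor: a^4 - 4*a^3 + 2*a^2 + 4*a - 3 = (a - 1)*(a^3 - 3*a^2 - a + 3) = (a - 1)^2*(a^2 - 2*a - 3) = (a - 1)^2*(a + 1)*(a - 3)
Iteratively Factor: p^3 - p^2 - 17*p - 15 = (p + 1)*(p^2 - 2*p - 15) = (p - 5)*(p + 1)*(p + 3)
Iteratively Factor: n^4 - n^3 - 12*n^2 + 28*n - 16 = (n + 4)*(n^3 - 5*n^2 + 8*n - 4) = (n - 1)*(n + 4)*(n^2 - 4*n + 4) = (n - 2)*(n - 1)*(n + 4)*(n - 2)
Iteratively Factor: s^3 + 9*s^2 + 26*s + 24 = (s + 3)*(s^2 + 6*s + 8) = (s + 2)*(s + 3)*(s + 4)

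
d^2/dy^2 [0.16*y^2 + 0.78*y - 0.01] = 0.320000000000000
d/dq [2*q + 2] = 2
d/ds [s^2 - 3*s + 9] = 2*s - 3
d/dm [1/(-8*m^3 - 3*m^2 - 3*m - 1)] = 3*(8*m^2 + 2*m + 1)/(8*m^3 + 3*m^2 + 3*m + 1)^2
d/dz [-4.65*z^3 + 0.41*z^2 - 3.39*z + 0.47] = -13.95*z^2 + 0.82*z - 3.39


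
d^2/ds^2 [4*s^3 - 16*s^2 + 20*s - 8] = 24*s - 32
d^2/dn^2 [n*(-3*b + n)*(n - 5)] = -6*b + 6*n - 10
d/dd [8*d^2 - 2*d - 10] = 16*d - 2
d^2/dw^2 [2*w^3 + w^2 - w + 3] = 12*w + 2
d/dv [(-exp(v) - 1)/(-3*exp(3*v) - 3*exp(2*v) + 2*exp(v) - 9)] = (-(exp(v) + 1)*(9*exp(2*v) + 6*exp(v) - 2) + 3*exp(3*v) + 3*exp(2*v) - 2*exp(v) + 9)*exp(v)/(3*exp(3*v) + 3*exp(2*v) - 2*exp(v) + 9)^2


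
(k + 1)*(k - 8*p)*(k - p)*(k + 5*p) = k^4 - 4*k^3*p + k^3 - 37*k^2*p^2 - 4*k^2*p + 40*k*p^3 - 37*k*p^2 + 40*p^3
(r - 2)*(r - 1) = r^2 - 3*r + 2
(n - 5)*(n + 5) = n^2 - 25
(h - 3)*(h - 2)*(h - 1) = h^3 - 6*h^2 + 11*h - 6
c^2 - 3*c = c*(c - 3)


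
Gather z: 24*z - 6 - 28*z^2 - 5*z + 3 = -28*z^2 + 19*z - 3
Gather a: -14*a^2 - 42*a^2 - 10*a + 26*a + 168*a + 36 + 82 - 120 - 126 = -56*a^2 + 184*a - 128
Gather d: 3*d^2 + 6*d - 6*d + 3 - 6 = 3*d^2 - 3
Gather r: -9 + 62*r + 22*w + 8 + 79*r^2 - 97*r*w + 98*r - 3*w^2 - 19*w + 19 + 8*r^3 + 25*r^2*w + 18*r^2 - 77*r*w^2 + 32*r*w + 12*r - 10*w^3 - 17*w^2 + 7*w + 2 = 8*r^3 + r^2*(25*w + 97) + r*(-77*w^2 - 65*w + 172) - 10*w^3 - 20*w^2 + 10*w + 20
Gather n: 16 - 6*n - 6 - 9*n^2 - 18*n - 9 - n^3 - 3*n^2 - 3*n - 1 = -n^3 - 12*n^2 - 27*n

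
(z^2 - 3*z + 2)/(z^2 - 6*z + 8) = (z - 1)/(z - 4)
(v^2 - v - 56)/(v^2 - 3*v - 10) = (-v^2 + v + 56)/(-v^2 + 3*v + 10)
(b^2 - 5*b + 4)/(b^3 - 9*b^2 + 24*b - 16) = 1/(b - 4)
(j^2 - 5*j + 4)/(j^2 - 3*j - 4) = (j - 1)/(j + 1)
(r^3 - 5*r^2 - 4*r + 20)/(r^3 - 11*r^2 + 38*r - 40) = (r + 2)/(r - 4)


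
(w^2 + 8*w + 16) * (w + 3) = w^3 + 11*w^2 + 40*w + 48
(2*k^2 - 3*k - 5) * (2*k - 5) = 4*k^3 - 16*k^2 + 5*k + 25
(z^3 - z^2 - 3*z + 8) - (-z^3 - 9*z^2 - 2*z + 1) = 2*z^3 + 8*z^2 - z + 7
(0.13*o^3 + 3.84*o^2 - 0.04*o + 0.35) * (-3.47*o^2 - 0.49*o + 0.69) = -0.4511*o^5 - 13.3885*o^4 - 1.6531*o^3 + 1.4547*o^2 - 0.1991*o + 0.2415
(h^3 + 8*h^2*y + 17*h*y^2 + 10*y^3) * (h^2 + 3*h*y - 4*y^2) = h^5 + 11*h^4*y + 37*h^3*y^2 + 29*h^2*y^3 - 38*h*y^4 - 40*y^5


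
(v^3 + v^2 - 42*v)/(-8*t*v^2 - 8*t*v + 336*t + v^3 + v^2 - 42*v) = -v/(8*t - v)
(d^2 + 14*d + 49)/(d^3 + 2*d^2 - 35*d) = (d + 7)/(d*(d - 5))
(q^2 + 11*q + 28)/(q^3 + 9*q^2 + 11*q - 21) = (q + 4)/(q^2 + 2*q - 3)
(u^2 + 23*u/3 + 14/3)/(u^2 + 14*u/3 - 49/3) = (3*u + 2)/(3*u - 7)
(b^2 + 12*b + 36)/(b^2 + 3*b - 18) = (b + 6)/(b - 3)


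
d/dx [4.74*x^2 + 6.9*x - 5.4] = 9.48*x + 6.9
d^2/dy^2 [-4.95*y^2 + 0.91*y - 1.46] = -9.90000000000000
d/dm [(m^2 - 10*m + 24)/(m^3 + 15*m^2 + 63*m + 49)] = (-m^3 + 27*m^2 - 48*m - 286)/(m^5 + 23*m^4 + 190*m^3 + 658*m^2 + 833*m + 343)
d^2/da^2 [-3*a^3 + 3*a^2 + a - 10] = 6 - 18*a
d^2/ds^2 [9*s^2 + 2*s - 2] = 18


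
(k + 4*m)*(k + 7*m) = k^2 + 11*k*m + 28*m^2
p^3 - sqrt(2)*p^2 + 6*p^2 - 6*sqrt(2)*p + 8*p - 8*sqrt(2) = (p + 2)*(p + 4)*(p - sqrt(2))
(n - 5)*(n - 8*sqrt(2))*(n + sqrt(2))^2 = n^4 - 6*sqrt(2)*n^3 - 5*n^3 - 30*n^2 + 30*sqrt(2)*n^2 - 16*sqrt(2)*n + 150*n + 80*sqrt(2)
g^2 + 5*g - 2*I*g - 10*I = (g + 5)*(g - 2*I)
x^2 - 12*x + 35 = (x - 7)*(x - 5)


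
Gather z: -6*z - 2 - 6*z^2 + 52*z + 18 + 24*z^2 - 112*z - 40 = 18*z^2 - 66*z - 24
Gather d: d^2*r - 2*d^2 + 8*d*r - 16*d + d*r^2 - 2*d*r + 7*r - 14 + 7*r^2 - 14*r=d^2*(r - 2) + d*(r^2 + 6*r - 16) + 7*r^2 - 7*r - 14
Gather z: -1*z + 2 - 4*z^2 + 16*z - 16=-4*z^2 + 15*z - 14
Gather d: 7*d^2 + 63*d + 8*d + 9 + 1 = 7*d^2 + 71*d + 10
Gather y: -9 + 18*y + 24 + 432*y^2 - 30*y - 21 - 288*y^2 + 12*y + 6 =144*y^2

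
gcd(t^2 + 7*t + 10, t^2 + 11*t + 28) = 1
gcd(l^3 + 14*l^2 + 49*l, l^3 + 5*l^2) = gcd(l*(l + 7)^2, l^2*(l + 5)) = l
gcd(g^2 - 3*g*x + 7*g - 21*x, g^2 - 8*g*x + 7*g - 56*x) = g + 7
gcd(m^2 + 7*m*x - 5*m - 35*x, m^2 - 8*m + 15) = m - 5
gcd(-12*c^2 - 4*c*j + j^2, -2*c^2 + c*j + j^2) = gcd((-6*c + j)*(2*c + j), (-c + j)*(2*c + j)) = 2*c + j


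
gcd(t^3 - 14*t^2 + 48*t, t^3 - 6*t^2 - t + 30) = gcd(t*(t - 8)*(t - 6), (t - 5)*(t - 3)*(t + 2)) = 1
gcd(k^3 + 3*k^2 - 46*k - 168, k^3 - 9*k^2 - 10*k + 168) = k^2 - 3*k - 28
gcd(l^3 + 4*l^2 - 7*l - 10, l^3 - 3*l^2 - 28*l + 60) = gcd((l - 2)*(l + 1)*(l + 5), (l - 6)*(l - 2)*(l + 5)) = l^2 + 3*l - 10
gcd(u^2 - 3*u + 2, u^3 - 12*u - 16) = 1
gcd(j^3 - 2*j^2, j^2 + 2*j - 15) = 1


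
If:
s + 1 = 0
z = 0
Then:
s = -1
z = 0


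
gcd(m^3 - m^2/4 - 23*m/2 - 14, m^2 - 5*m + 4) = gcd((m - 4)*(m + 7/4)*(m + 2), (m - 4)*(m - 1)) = m - 4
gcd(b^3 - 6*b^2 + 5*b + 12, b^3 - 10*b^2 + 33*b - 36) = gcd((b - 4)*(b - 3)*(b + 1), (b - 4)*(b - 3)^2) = b^2 - 7*b + 12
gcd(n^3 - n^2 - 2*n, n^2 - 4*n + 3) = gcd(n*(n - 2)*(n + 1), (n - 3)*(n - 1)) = 1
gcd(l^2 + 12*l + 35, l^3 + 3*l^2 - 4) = 1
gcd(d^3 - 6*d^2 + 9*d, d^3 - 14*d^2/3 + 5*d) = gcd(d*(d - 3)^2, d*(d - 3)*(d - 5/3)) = d^2 - 3*d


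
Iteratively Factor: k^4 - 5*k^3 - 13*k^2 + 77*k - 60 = (k + 4)*(k^3 - 9*k^2 + 23*k - 15) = (k - 1)*(k + 4)*(k^2 - 8*k + 15) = (k - 5)*(k - 1)*(k + 4)*(k - 3)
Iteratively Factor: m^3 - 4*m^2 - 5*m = (m - 5)*(m^2 + m) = m*(m - 5)*(m + 1)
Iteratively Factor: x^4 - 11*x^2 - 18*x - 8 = (x + 1)*(x^3 - x^2 - 10*x - 8) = (x - 4)*(x + 1)*(x^2 + 3*x + 2) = (x - 4)*(x + 1)^2*(x + 2)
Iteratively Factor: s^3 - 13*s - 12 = (s + 1)*(s^2 - s - 12) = (s - 4)*(s + 1)*(s + 3)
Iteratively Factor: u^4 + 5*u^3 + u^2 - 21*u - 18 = (u + 3)*(u^3 + 2*u^2 - 5*u - 6) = (u + 1)*(u + 3)*(u^2 + u - 6) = (u - 2)*(u + 1)*(u + 3)*(u + 3)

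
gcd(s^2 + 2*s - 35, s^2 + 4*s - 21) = s + 7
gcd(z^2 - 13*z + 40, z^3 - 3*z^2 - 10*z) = z - 5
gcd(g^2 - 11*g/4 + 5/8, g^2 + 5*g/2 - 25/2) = g - 5/2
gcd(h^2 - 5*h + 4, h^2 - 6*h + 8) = h - 4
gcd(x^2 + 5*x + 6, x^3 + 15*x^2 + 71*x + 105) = x + 3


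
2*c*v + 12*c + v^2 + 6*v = (2*c + v)*(v + 6)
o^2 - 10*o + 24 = (o - 6)*(o - 4)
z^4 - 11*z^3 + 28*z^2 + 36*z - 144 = (z - 6)*(z - 4)*(z - 3)*(z + 2)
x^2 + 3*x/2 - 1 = (x - 1/2)*(x + 2)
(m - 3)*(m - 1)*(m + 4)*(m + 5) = m^4 + 5*m^3 - 13*m^2 - 53*m + 60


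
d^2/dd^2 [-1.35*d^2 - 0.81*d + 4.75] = -2.70000000000000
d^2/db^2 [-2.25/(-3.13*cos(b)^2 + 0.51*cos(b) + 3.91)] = (88.1721*(1 - cos(b)^2)^2 - 10.775025*cos(b)^3 + 154.815975*cos(b)^2 + 17.063325*cos(b) - 144.4149)/(-3.13*cos(b)^2 + 0.51*cos(b) + 3.91)^3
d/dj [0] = 0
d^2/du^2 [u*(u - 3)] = 2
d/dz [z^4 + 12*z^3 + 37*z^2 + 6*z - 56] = 4*z^3 + 36*z^2 + 74*z + 6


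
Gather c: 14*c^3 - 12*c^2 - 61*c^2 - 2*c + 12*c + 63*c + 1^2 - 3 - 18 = 14*c^3 - 73*c^2 + 73*c - 20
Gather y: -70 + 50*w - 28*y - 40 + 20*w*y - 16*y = 50*w + y*(20*w - 44) - 110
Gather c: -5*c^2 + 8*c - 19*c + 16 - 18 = -5*c^2 - 11*c - 2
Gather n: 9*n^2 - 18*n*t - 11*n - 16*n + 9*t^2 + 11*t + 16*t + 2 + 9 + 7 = 9*n^2 + n*(-18*t - 27) + 9*t^2 + 27*t + 18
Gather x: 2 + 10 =12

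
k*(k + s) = k^2 + k*s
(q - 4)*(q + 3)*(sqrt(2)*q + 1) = sqrt(2)*q^3 - sqrt(2)*q^2 + q^2 - 12*sqrt(2)*q - q - 12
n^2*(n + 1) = n^3 + n^2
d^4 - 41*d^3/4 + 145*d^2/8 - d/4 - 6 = (d - 8)*(d - 2)*(d - 3/4)*(d + 1/2)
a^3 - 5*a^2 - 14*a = a*(a - 7)*(a + 2)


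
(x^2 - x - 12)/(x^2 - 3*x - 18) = (x - 4)/(x - 6)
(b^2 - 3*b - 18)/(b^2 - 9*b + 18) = (b + 3)/(b - 3)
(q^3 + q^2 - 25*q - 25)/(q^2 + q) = q - 25/q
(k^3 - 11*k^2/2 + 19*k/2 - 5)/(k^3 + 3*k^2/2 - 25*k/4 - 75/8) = 4*(k^2 - 3*k + 2)/(4*k^2 + 16*k + 15)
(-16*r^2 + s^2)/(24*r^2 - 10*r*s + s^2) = (-4*r - s)/(6*r - s)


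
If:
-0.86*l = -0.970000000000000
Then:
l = 1.13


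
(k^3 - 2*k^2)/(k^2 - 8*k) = k*(k - 2)/(k - 8)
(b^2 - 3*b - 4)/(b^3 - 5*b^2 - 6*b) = (b - 4)/(b*(b - 6))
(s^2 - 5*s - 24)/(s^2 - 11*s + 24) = (s + 3)/(s - 3)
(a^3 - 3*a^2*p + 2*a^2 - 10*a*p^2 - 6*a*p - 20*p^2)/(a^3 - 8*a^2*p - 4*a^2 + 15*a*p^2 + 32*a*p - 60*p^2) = (-a^2 - 2*a*p - 2*a - 4*p)/(-a^2 + 3*a*p + 4*a - 12*p)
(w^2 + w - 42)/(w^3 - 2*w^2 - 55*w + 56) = (w - 6)/(w^2 - 9*w + 8)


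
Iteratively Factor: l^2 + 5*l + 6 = (l + 3)*(l + 2)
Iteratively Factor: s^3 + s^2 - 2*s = (s)*(s^2 + s - 2) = s*(s - 1)*(s + 2)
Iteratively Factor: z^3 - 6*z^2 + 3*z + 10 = (z + 1)*(z^2 - 7*z + 10) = (z - 2)*(z + 1)*(z - 5)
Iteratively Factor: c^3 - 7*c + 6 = (c - 1)*(c^2 + c - 6) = (c - 1)*(c + 3)*(c - 2)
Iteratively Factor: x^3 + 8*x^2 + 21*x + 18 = (x + 3)*(x^2 + 5*x + 6) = (x + 2)*(x + 3)*(x + 3)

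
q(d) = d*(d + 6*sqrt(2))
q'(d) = 2*d + 6*sqrt(2)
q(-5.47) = -16.49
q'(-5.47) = -2.45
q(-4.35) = -17.99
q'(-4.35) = -0.21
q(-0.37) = -3.00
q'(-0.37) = 7.75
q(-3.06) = -16.60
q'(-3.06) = 2.37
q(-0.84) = -6.42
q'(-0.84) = 6.81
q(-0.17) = -1.41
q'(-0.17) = 8.15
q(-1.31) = -9.40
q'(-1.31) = 5.87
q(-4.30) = -18.00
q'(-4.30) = -0.11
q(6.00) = 86.91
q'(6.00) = 20.49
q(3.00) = 34.46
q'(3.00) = 14.49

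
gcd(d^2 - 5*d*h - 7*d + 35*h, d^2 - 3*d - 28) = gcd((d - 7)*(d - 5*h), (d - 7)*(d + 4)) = d - 7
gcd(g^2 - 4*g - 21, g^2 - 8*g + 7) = g - 7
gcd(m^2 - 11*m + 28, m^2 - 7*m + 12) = m - 4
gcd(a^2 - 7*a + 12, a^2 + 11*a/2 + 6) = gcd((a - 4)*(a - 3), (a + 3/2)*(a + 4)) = 1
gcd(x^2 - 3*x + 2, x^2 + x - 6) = x - 2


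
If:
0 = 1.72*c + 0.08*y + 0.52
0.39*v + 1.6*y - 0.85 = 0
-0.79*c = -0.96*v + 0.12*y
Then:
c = -0.33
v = -0.20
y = 0.58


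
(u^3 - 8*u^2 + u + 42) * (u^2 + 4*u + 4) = u^5 - 4*u^4 - 27*u^3 + 14*u^2 + 172*u + 168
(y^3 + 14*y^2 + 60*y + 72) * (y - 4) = y^4 + 10*y^3 + 4*y^2 - 168*y - 288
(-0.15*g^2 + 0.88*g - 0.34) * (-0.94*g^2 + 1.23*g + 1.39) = 0.141*g^4 - 1.0117*g^3 + 1.1935*g^2 + 0.805*g - 0.4726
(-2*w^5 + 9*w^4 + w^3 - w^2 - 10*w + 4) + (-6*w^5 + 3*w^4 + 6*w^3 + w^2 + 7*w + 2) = -8*w^5 + 12*w^4 + 7*w^3 - 3*w + 6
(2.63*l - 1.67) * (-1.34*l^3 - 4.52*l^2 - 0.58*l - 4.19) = -3.5242*l^4 - 9.6498*l^3 + 6.023*l^2 - 10.0511*l + 6.9973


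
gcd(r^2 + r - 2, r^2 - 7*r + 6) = r - 1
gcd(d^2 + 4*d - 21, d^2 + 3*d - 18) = d - 3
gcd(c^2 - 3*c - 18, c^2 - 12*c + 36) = c - 6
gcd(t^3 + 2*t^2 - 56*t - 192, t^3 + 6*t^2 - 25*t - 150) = t + 6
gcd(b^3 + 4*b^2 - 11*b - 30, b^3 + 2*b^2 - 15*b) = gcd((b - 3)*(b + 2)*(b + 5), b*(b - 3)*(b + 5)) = b^2 + 2*b - 15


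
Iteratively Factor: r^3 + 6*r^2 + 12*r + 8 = (r + 2)*(r^2 + 4*r + 4) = (r + 2)^2*(r + 2)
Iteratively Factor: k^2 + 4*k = (k)*(k + 4)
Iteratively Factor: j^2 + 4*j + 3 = (j + 1)*(j + 3)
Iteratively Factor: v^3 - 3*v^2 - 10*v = (v + 2)*(v^2 - 5*v) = (v - 5)*(v + 2)*(v)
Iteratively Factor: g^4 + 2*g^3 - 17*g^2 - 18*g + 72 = (g - 2)*(g^3 + 4*g^2 - 9*g - 36) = (g - 2)*(g + 3)*(g^2 + g - 12) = (g - 3)*(g - 2)*(g + 3)*(g + 4)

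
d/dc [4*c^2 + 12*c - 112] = 8*c + 12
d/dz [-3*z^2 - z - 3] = -6*z - 1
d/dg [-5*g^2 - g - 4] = -10*g - 1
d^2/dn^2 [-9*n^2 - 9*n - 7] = -18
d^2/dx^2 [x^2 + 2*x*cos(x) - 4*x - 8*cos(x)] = -2*x*cos(x) - 4*sin(x) + 8*cos(x) + 2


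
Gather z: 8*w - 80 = 8*w - 80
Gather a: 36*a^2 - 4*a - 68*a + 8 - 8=36*a^2 - 72*a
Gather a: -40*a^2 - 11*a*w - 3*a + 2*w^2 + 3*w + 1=-40*a^2 + a*(-11*w - 3) + 2*w^2 + 3*w + 1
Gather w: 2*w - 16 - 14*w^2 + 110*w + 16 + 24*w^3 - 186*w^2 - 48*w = 24*w^3 - 200*w^2 + 64*w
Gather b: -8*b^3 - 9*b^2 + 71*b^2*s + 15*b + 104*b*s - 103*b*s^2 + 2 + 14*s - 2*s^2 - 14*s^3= -8*b^3 + b^2*(71*s - 9) + b*(-103*s^2 + 104*s + 15) - 14*s^3 - 2*s^2 + 14*s + 2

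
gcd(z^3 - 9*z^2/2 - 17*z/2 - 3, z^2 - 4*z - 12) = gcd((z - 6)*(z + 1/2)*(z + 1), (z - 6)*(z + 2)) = z - 6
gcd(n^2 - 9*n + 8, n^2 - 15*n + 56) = n - 8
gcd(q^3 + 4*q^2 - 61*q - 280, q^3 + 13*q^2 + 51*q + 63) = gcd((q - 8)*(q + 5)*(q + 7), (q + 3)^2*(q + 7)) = q + 7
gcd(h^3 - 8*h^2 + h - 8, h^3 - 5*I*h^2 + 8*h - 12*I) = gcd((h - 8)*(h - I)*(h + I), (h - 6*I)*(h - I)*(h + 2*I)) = h - I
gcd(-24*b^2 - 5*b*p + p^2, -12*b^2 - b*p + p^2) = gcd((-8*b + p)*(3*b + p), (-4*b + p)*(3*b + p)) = 3*b + p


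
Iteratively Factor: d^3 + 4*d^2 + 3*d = (d + 3)*(d^2 + d) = d*(d + 3)*(d + 1)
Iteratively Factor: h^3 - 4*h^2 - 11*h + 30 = (h + 3)*(h^2 - 7*h + 10) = (h - 2)*(h + 3)*(h - 5)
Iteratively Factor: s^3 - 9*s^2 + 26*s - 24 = (s - 2)*(s^2 - 7*s + 12) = (s - 4)*(s - 2)*(s - 3)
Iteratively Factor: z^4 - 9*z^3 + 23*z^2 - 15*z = (z)*(z^3 - 9*z^2 + 23*z - 15) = z*(z - 3)*(z^2 - 6*z + 5) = z*(z - 5)*(z - 3)*(z - 1)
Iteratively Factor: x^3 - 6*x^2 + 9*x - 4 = (x - 4)*(x^2 - 2*x + 1) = (x - 4)*(x - 1)*(x - 1)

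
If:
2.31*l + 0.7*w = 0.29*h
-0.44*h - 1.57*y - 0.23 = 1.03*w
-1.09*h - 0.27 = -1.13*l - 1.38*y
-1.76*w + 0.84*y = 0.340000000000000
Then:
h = -0.18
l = 0.03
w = -0.18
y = 0.02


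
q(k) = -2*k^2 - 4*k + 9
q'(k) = -4*k - 4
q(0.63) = 5.69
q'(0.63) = -6.52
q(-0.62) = 10.71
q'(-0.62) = -1.52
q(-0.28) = 9.96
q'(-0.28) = -2.88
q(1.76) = -4.24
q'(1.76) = -11.04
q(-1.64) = 10.18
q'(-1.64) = 2.56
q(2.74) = -16.98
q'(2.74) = -14.96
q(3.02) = -21.32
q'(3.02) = -16.08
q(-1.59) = 10.30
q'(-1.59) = 2.36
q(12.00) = -327.00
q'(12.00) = -52.00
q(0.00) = 9.00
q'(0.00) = -4.00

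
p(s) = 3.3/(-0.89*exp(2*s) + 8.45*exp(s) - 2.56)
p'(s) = 3.3*(1.78*exp(2*s) - 8.45*exp(s))/(-0.89*exp(2*s) + 8.45*exp(s) - 2.56)^2 = (5.874*exp(s) - 27.885)*exp(s)/(0.89*exp(2*s) - 8.45*exp(s) + 2.56)^2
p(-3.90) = -1.38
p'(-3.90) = -0.10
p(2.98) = -0.02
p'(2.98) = 0.05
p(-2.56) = -1.73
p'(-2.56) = -0.58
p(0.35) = 0.43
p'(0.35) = -0.48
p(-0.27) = 0.98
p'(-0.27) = -1.57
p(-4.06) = -1.37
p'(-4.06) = -0.08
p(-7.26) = -1.29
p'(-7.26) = -0.00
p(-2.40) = -1.83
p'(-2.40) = -0.77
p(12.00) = 0.00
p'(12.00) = 0.00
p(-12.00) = -1.29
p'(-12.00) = 0.00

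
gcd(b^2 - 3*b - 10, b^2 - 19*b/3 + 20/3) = b - 5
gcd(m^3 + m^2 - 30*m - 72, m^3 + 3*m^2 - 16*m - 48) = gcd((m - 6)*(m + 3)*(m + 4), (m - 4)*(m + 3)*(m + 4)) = m^2 + 7*m + 12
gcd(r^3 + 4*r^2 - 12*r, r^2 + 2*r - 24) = r + 6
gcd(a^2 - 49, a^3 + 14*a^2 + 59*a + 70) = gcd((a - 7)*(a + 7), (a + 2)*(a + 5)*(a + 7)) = a + 7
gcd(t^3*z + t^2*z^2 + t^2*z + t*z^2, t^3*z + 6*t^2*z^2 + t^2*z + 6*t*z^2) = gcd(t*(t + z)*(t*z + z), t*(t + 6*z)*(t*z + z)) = t^2*z + t*z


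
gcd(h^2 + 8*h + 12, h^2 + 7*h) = 1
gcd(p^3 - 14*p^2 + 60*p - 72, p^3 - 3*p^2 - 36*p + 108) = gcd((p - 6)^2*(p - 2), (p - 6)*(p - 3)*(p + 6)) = p - 6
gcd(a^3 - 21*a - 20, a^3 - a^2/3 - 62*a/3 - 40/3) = a^2 - a - 20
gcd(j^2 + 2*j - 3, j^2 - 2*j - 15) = j + 3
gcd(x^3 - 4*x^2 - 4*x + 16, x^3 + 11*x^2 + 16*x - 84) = x - 2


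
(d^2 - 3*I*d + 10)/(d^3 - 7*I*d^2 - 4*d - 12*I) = (-d^2 + 3*I*d - 10)/(-d^3 + 7*I*d^2 + 4*d + 12*I)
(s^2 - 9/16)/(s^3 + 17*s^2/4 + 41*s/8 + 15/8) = (4*s - 3)/(2*(2*s^2 + 7*s + 5))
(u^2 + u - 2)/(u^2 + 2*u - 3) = (u + 2)/(u + 3)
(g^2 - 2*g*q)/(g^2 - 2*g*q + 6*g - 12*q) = g/(g + 6)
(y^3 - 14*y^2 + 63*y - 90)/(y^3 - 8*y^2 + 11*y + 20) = (y^2 - 9*y + 18)/(y^2 - 3*y - 4)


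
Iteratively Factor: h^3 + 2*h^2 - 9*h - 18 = (h + 2)*(h^2 - 9) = (h - 3)*(h + 2)*(h + 3)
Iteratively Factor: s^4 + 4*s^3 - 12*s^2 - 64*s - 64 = (s + 4)*(s^3 - 12*s - 16) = (s + 2)*(s + 4)*(s^2 - 2*s - 8) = (s - 4)*(s + 2)*(s + 4)*(s + 2)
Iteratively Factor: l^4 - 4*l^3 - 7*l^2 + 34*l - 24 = (l - 1)*(l^3 - 3*l^2 - 10*l + 24) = (l - 2)*(l - 1)*(l^2 - l - 12) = (l - 4)*(l - 2)*(l - 1)*(l + 3)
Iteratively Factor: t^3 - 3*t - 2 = (t + 1)*(t^2 - t - 2) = (t + 1)^2*(t - 2)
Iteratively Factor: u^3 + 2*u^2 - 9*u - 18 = (u + 3)*(u^2 - u - 6) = (u - 3)*(u + 3)*(u + 2)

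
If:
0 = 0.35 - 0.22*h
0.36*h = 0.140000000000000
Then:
No Solution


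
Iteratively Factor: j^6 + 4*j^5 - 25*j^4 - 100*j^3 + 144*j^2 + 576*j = (j - 3)*(j^5 + 7*j^4 - 4*j^3 - 112*j^2 - 192*j) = (j - 3)*(j + 3)*(j^4 + 4*j^3 - 16*j^2 - 64*j) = (j - 4)*(j - 3)*(j + 3)*(j^3 + 8*j^2 + 16*j) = (j - 4)*(j - 3)*(j + 3)*(j + 4)*(j^2 + 4*j) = j*(j - 4)*(j - 3)*(j + 3)*(j + 4)*(j + 4)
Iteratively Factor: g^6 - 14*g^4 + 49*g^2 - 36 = (g - 1)*(g^5 + g^4 - 13*g^3 - 13*g^2 + 36*g + 36) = (g - 3)*(g - 1)*(g^4 + 4*g^3 - g^2 - 16*g - 12) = (g - 3)*(g - 2)*(g - 1)*(g^3 + 6*g^2 + 11*g + 6) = (g - 3)*(g - 2)*(g - 1)*(g + 2)*(g^2 + 4*g + 3) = (g - 3)*(g - 2)*(g - 1)*(g + 2)*(g + 3)*(g + 1)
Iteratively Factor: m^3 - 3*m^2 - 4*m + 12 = (m - 2)*(m^2 - m - 6) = (m - 2)*(m + 2)*(m - 3)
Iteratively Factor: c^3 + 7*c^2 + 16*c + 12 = (c + 3)*(c^2 + 4*c + 4) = (c + 2)*(c + 3)*(c + 2)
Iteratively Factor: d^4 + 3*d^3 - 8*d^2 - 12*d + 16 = (d + 4)*(d^3 - d^2 - 4*d + 4) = (d - 2)*(d + 4)*(d^2 + d - 2) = (d - 2)*(d - 1)*(d + 4)*(d + 2)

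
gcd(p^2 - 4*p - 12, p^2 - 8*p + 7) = 1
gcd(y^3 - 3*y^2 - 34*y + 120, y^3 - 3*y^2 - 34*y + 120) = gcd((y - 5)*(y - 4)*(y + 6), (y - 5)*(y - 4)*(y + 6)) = y^3 - 3*y^2 - 34*y + 120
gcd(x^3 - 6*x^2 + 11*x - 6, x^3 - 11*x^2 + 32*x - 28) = x - 2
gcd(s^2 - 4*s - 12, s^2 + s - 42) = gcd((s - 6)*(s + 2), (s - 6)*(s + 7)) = s - 6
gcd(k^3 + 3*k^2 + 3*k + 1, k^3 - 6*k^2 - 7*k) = k + 1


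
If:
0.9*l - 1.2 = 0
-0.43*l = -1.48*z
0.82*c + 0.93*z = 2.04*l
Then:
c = 2.88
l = 1.33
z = 0.39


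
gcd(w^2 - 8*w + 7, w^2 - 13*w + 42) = w - 7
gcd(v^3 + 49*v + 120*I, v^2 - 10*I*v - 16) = v - 8*I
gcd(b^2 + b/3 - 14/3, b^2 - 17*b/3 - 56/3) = b + 7/3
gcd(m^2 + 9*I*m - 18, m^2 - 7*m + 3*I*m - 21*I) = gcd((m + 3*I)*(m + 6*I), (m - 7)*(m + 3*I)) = m + 3*I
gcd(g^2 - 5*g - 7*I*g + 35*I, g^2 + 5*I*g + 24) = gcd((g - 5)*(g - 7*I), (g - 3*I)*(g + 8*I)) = 1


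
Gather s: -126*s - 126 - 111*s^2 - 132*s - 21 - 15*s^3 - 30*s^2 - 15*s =-15*s^3 - 141*s^2 - 273*s - 147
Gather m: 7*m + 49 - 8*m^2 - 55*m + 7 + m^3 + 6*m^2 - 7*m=m^3 - 2*m^2 - 55*m + 56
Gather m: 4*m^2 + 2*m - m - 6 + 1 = 4*m^2 + m - 5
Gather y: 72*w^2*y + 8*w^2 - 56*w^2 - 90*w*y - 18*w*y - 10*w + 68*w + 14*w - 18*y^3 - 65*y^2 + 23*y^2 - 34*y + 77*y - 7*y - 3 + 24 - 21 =-48*w^2 + 72*w - 18*y^3 - 42*y^2 + y*(72*w^2 - 108*w + 36)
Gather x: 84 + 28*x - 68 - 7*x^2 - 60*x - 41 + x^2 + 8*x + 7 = -6*x^2 - 24*x - 18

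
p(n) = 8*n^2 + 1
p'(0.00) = 0.00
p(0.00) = 1.00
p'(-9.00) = -144.00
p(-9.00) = 649.00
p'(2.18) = 34.88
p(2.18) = 39.02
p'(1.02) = 16.32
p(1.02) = 9.32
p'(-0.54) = -8.64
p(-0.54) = 3.33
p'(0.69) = 11.04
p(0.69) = 4.81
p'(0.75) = 12.00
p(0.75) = 5.50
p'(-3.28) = -52.48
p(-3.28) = 87.07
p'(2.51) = 40.16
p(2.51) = 51.40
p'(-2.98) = -47.68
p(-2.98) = 72.04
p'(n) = 16*n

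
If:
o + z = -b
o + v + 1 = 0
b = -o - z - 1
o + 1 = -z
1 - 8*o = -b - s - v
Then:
No Solution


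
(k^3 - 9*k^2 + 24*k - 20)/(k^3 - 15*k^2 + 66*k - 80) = (k - 2)/(k - 8)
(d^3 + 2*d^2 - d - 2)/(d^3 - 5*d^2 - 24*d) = (-d^3 - 2*d^2 + d + 2)/(d*(-d^2 + 5*d + 24))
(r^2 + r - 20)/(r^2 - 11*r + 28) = (r + 5)/(r - 7)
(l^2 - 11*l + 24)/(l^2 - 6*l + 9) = (l - 8)/(l - 3)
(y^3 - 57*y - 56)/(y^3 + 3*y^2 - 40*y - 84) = (y^2 - 7*y - 8)/(y^2 - 4*y - 12)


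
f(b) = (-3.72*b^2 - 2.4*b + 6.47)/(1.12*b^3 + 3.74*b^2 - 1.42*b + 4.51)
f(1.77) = -0.47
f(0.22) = 1.31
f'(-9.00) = 0.10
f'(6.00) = 0.04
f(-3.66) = -7.06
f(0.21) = 1.32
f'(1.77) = -0.25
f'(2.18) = -0.07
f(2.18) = -0.53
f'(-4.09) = 71.68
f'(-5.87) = 0.57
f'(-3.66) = 28.46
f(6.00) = -0.38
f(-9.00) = 0.55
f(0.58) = 0.74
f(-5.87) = 1.27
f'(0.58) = -1.88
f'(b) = (-7.44*b - 2.4)/(1.12*b^3 + 3.74*b^2 - 1.42*b + 4.51) + (-3.72*b^2 - 2.4*b + 6.47)*(-3.36*b^2 - 7.48*b + 1.42)/(1.12*b^3 + 3.74*b^2 - 1.42*b + 4.51)^2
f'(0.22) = -1.04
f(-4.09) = 12.26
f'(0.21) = -0.99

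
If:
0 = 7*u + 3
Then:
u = -3/7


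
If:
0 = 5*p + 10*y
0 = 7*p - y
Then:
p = 0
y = 0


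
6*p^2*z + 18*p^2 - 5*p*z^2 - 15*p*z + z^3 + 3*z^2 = (-3*p + z)*(-2*p + z)*(z + 3)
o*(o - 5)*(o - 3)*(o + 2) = o^4 - 6*o^3 - o^2 + 30*o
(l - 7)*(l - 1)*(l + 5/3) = l^3 - 19*l^2/3 - 19*l/3 + 35/3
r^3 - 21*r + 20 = (r - 4)*(r - 1)*(r + 5)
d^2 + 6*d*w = d*(d + 6*w)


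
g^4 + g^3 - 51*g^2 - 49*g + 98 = (g - 7)*(g - 1)*(g + 2)*(g + 7)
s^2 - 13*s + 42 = (s - 7)*(s - 6)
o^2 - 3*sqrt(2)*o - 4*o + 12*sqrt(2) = (o - 4)*(o - 3*sqrt(2))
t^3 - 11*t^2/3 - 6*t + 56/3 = (t - 4)*(t - 2)*(t + 7/3)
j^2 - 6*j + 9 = (j - 3)^2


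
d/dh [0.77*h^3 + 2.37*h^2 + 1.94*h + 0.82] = 2.31*h^2 + 4.74*h + 1.94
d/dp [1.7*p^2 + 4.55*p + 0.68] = 3.4*p + 4.55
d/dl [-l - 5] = -1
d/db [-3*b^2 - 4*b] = -6*b - 4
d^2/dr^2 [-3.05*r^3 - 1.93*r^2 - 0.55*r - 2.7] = -18.3*r - 3.86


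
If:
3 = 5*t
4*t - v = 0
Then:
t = 3/5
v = 12/5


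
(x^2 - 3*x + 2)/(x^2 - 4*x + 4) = (x - 1)/(x - 2)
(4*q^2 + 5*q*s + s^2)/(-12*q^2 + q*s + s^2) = (-q - s)/(3*q - s)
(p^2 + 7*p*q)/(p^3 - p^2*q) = (p + 7*q)/(p*(p - q))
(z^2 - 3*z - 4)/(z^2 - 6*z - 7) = (z - 4)/(z - 7)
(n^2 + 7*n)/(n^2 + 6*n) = (n + 7)/(n + 6)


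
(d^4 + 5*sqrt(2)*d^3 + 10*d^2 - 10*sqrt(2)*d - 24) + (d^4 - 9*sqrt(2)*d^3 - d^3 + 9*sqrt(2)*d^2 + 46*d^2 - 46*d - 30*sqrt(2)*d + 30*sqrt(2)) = 2*d^4 - 4*sqrt(2)*d^3 - d^3 + 9*sqrt(2)*d^2 + 56*d^2 - 40*sqrt(2)*d - 46*d - 24 + 30*sqrt(2)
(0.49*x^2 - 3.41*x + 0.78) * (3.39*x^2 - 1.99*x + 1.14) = 1.6611*x^4 - 12.535*x^3 + 9.9887*x^2 - 5.4396*x + 0.8892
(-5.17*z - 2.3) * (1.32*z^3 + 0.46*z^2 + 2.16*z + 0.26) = -6.8244*z^4 - 5.4142*z^3 - 12.2252*z^2 - 6.3122*z - 0.598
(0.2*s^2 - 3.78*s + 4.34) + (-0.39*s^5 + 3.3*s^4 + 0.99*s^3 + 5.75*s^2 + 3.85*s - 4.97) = -0.39*s^5 + 3.3*s^4 + 0.99*s^3 + 5.95*s^2 + 0.0700000000000003*s - 0.63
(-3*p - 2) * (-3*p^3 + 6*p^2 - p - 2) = 9*p^4 - 12*p^3 - 9*p^2 + 8*p + 4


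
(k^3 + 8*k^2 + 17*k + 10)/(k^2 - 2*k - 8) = (k^2 + 6*k + 5)/(k - 4)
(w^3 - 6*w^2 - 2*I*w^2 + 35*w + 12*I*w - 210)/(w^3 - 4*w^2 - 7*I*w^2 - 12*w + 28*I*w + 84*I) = (w + 5*I)/(w + 2)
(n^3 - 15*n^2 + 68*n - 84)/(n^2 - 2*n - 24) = (n^2 - 9*n + 14)/(n + 4)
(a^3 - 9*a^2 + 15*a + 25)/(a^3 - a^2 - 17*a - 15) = (a - 5)/(a + 3)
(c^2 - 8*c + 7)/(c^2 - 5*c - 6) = (-c^2 + 8*c - 7)/(-c^2 + 5*c + 6)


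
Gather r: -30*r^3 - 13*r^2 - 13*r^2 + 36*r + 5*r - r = -30*r^3 - 26*r^2 + 40*r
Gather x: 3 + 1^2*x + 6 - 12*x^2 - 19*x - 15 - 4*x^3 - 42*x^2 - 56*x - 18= -4*x^3 - 54*x^2 - 74*x - 24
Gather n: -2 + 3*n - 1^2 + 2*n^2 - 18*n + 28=2*n^2 - 15*n + 25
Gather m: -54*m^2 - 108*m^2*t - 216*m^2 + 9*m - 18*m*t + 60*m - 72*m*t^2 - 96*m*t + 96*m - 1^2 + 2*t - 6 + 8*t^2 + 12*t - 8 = m^2*(-108*t - 270) + m*(-72*t^2 - 114*t + 165) + 8*t^2 + 14*t - 15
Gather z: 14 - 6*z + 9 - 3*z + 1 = 24 - 9*z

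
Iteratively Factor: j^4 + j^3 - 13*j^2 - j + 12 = (j + 4)*(j^3 - 3*j^2 - j + 3) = (j - 1)*(j + 4)*(j^2 - 2*j - 3) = (j - 3)*(j - 1)*(j + 4)*(j + 1)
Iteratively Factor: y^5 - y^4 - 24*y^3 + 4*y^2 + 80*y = (y)*(y^4 - y^3 - 24*y^2 + 4*y + 80) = y*(y - 5)*(y^3 + 4*y^2 - 4*y - 16) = y*(y - 5)*(y + 4)*(y^2 - 4) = y*(y - 5)*(y + 2)*(y + 4)*(y - 2)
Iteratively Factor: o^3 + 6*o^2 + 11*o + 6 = (o + 1)*(o^2 + 5*o + 6) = (o + 1)*(o + 2)*(o + 3)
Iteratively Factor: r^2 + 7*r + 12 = (r + 4)*(r + 3)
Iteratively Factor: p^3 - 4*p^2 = (p)*(p^2 - 4*p) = p^2*(p - 4)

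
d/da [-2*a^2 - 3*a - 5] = -4*a - 3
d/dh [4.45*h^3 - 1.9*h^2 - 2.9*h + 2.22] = 13.35*h^2 - 3.8*h - 2.9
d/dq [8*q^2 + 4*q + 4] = 16*q + 4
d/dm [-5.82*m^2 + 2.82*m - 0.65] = 2.82 - 11.64*m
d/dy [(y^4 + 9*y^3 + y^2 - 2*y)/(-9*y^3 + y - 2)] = (-9*y^6 + 12*y^4 - 26*y^3 - 53*y^2 - 4*y + 4)/(81*y^6 - 18*y^4 + 36*y^3 + y^2 - 4*y + 4)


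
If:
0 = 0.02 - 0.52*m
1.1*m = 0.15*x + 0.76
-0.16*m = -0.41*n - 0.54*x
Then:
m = 0.04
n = 6.32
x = -4.78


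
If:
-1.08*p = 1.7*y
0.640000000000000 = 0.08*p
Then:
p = 8.00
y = -5.08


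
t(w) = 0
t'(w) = 0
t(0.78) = 0.00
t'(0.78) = 0.00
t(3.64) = 0.00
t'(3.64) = 0.00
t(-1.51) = 0.00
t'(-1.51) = 0.00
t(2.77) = 0.00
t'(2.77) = 0.00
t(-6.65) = 0.00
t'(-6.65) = 0.00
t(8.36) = 0.00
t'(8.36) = 0.00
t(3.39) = 0.00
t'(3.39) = 0.00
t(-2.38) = 0.00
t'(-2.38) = 0.00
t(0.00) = 0.00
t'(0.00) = 0.00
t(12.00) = 0.00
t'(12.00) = 0.00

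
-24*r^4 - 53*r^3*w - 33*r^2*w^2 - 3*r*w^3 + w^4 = (-8*r + w)*(r + w)^2*(3*r + w)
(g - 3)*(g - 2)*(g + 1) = g^3 - 4*g^2 + g + 6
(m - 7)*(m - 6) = m^2 - 13*m + 42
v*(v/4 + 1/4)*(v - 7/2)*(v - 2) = v^4/4 - 9*v^3/8 + 3*v^2/8 + 7*v/4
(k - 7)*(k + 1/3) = k^2 - 20*k/3 - 7/3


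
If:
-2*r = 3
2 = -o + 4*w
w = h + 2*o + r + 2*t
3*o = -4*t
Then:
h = 5/2 - w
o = 4*w - 2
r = -3/2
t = 3/2 - 3*w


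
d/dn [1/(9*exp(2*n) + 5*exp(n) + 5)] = (-18*exp(n) - 5)*exp(n)/(9*exp(2*n) + 5*exp(n) + 5)^2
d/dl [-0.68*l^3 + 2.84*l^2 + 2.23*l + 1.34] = -2.04*l^2 + 5.68*l + 2.23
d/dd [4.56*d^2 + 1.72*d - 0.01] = 9.12*d + 1.72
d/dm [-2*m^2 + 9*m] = 9 - 4*m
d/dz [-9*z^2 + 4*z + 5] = 4 - 18*z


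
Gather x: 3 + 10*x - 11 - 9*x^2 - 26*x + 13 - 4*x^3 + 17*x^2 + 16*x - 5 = -4*x^3 + 8*x^2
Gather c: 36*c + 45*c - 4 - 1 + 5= 81*c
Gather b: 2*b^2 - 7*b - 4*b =2*b^2 - 11*b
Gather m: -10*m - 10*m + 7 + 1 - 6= 2 - 20*m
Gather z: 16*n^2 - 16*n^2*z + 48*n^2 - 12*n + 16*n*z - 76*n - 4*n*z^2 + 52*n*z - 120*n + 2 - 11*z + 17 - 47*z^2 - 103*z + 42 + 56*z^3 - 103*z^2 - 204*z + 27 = 64*n^2 - 208*n + 56*z^3 + z^2*(-4*n - 150) + z*(-16*n^2 + 68*n - 318) + 88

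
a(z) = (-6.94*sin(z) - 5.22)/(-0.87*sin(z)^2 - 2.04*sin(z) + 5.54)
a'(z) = (1.74*sin(z)*cos(z) + 2.04*cos(z))*(-6.94*sin(z) - 5.22)/(-0.87*sin(z)^2 - 2.04*sin(z) + 5.54)^2 - 6.94*cos(z)/(-0.87*sin(z)^2 - 2.04*sin(z) + 5.54) = (-9.0828*sin(z) + 3.0189*cos(2*z) - 52.1153)*cos(z)/(0.87*sin(z)^2 + 2.04*sin(z) - 5.54)^2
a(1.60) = -4.62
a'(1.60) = 0.27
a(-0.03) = -0.89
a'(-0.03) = -1.56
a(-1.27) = 0.21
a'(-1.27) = -0.30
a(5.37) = 0.04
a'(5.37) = -0.64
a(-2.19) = 0.07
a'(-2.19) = 0.60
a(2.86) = -1.46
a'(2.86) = 2.08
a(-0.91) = 0.04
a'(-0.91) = -0.64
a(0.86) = -3.00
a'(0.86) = -3.18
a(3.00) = -1.18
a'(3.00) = 1.82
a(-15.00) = -0.11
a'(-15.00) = 0.82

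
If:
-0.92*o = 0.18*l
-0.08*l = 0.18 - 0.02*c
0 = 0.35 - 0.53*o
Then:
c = -4.50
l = -3.38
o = 0.66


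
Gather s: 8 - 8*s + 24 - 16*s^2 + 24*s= -16*s^2 + 16*s + 32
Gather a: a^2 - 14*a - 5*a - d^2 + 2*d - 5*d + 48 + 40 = a^2 - 19*a - d^2 - 3*d + 88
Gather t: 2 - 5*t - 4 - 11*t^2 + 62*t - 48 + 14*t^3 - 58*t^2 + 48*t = 14*t^3 - 69*t^2 + 105*t - 50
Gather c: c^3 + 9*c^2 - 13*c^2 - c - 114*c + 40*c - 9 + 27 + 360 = c^3 - 4*c^2 - 75*c + 378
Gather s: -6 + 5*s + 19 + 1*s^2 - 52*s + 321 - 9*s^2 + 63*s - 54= -8*s^2 + 16*s + 280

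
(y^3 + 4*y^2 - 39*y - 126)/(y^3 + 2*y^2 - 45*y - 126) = (y^2 + y - 42)/(y^2 - y - 42)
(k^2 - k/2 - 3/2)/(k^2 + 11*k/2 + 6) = (2*k^2 - k - 3)/(2*k^2 + 11*k + 12)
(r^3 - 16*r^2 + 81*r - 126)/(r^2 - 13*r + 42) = r - 3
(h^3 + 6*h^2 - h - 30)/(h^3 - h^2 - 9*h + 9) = (h^2 + 3*h - 10)/(h^2 - 4*h + 3)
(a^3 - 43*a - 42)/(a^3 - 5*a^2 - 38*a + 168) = (a + 1)/(a - 4)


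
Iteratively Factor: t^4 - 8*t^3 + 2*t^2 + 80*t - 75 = (t - 5)*(t^3 - 3*t^2 - 13*t + 15) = (t - 5)^2*(t^2 + 2*t - 3) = (t - 5)^2*(t - 1)*(t + 3)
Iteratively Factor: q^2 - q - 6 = (q - 3)*(q + 2)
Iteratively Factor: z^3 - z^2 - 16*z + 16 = (z - 4)*(z^2 + 3*z - 4) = (z - 4)*(z - 1)*(z + 4)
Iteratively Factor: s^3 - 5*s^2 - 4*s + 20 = (s - 5)*(s^2 - 4) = (s - 5)*(s - 2)*(s + 2)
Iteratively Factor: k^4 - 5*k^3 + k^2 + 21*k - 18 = (k + 2)*(k^3 - 7*k^2 + 15*k - 9) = (k - 1)*(k + 2)*(k^2 - 6*k + 9) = (k - 3)*(k - 1)*(k + 2)*(k - 3)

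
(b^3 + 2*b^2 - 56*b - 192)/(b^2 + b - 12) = (b^2 - 2*b - 48)/(b - 3)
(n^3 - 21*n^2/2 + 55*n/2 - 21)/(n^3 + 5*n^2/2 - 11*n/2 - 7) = (2*n^2 - 17*n + 21)/(2*n^2 + 9*n + 7)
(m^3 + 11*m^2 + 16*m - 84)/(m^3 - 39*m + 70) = (m + 6)/(m - 5)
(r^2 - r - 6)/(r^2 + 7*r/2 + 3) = 2*(r - 3)/(2*r + 3)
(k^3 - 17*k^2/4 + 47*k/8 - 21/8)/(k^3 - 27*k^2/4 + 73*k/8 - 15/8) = (4*k^2 - 11*k + 7)/(4*k^2 - 21*k + 5)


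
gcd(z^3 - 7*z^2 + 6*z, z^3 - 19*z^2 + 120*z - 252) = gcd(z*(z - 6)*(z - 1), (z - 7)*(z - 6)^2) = z - 6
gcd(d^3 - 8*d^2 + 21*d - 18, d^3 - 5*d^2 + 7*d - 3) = d - 3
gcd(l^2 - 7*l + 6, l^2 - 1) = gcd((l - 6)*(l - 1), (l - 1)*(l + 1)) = l - 1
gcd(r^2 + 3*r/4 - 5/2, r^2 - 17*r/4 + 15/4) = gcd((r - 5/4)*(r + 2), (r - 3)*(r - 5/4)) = r - 5/4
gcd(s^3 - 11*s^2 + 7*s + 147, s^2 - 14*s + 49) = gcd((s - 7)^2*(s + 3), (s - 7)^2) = s^2 - 14*s + 49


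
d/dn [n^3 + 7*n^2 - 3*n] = 3*n^2 + 14*n - 3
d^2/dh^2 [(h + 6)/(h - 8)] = 28/(h - 8)^3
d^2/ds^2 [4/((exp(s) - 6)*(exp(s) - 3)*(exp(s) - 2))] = (36*exp(5*s) - 484*exp(4*s) + 2224*exp(3*s) - 3456*exp(2*s) - 1152*exp(s) + 5184)*exp(s)/(exp(9*s) - 33*exp(8*s) + 471*exp(7*s) - 3815*exp(6*s) + 19332*exp(5*s) - 63612*exp(4*s) + 136080*exp(3*s) - 182736*exp(2*s) + 139968*exp(s) - 46656)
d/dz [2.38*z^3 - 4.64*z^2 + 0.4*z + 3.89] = 7.14*z^2 - 9.28*z + 0.4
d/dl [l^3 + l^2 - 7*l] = 3*l^2 + 2*l - 7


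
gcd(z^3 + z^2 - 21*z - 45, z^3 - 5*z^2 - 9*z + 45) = z^2 - 2*z - 15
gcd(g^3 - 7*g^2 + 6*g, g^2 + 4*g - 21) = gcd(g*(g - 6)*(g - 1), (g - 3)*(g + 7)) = 1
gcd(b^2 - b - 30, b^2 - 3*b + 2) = 1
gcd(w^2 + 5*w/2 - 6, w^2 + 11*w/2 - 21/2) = w - 3/2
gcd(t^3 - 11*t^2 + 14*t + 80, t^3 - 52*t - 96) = t^2 - 6*t - 16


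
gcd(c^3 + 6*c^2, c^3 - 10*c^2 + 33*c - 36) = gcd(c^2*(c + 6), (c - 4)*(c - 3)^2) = 1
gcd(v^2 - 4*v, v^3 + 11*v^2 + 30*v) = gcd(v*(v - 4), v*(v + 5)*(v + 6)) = v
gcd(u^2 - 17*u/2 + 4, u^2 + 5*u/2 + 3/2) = 1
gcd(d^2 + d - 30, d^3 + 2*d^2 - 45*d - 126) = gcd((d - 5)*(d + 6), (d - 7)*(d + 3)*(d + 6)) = d + 6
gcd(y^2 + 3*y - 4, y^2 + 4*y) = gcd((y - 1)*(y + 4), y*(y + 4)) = y + 4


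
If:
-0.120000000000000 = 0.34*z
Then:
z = -0.35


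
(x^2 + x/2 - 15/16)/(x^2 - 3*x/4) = (x + 5/4)/x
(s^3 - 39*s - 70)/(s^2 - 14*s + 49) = (s^2 + 7*s + 10)/(s - 7)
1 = 1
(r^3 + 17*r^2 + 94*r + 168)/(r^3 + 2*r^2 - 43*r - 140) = (r^2 + 13*r + 42)/(r^2 - 2*r - 35)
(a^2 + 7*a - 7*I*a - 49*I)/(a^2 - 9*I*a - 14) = (a + 7)/(a - 2*I)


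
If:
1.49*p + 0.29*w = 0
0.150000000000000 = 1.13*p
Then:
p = 0.13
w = -0.68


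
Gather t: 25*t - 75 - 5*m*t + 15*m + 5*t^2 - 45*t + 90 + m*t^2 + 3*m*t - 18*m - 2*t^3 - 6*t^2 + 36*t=-3*m - 2*t^3 + t^2*(m - 1) + t*(16 - 2*m) + 15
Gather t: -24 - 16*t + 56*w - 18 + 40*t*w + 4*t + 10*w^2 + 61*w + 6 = t*(40*w - 12) + 10*w^2 + 117*w - 36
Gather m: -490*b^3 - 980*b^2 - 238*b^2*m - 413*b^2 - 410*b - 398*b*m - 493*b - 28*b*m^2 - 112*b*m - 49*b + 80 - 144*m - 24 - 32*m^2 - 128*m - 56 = -490*b^3 - 1393*b^2 - 952*b + m^2*(-28*b - 32) + m*(-238*b^2 - 510*b - 272)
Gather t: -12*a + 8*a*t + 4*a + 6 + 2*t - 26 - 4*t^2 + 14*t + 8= -8*a - 4*t^2 + t*(8*a + 16) - 12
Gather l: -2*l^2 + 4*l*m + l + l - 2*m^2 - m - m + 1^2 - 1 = -2*l^2 + l*(4*m + 2) - 2*m^2 - 2*m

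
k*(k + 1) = k^2 + k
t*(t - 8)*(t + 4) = t^3 - 4*t^2 - 32*t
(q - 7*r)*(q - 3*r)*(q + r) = q^3 - 9*q^2*r + 11*q*r^2 + 21*r^3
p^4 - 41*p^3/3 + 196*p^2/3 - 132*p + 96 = (p - 6)*(p - 3)*(p - 8/3)*(p - 2)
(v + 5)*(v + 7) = v^2 + 12*v + 35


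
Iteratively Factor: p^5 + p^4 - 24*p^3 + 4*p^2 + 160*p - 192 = (p - 3)*(p^4 + 4*p^3 - 12*p^2 - 32*p + 64) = (p - 3)*(p + 4)*(p^3 - 12*p + 16) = (p - 3)*(p - 2)*(p + 4)*(p^2 + 2*p - 8) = (p - 3)*(p - 2)^2*(p + 4)*(p + 4)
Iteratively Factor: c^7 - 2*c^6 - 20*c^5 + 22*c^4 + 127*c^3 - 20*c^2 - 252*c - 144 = (c - 4)*(c^6 + 2*c^5 - 12*c^4 - 26*c^3 + 23*c^2 + 72*c + 36) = (c - 4)*(c - 2)*(c^5 + 4*c^4 - 4*c^3 - 34*c^2 - 45*c - 18) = (c - 4)*(c - 2)*(c + 1)*(c^4 + 3*c^3 - 7*c^2 - 27*c - 18) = (c - 4)*(c - 2)*(c + 1)^2*(c^3 + 2*c^2 - 9*c - 18) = (c - 4)*(c - 3)*(c - 2)*(c + 1)^2*(c^2 + 5*c + 6) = (c - 4)*(c - 3)*(c - 2)*(c + 1)^2*(c + 2)*(c + 3)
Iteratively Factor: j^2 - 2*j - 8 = (j + 2)*(j - 4)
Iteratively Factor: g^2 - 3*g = (g - 3)*(g)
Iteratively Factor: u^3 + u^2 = (u)*(u^2 + u) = u*(u + 1)*(u)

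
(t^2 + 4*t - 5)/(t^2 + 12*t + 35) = (t - 1)/(t + 7)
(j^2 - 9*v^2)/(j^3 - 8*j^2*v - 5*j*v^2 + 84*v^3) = (j - 3*v)/(j^2 - 11*j*v + 28*v^2)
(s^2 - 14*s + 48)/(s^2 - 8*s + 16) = (s^2 - 14*s + 48)/(s^2 - 8*s + 16)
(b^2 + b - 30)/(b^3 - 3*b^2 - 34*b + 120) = 1/(b - 4)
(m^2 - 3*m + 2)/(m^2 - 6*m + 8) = (m - 1)/(m - 4)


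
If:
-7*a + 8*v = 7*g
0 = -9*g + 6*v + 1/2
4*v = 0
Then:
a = -1/18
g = 1/18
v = 0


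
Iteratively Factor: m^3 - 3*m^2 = (m)*(m^2 - 3*m) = m*(m - 3)*(m)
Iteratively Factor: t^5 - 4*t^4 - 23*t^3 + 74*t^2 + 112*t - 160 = (t - 5)*(t^4 + t^3 - 18*t^2 - 16*t + 32) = (t - 5)*(t - 4)*(t^3 + 5*t^2 + 2*t - 8) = (t - 5)*(t - 4)*(t + 2)*(t^2 + 3*t - 4) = (t - 5)*(t - 4)*(t - 1)*(t + 2)*(t + 4)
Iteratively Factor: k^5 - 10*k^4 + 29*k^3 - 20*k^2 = (k)*(k^4 - 10*k^3 + 29*k^2 - 20*k) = k*(k - 4)*(k^3 - 6*k^2 + 5*k) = k*(k - 5)*(k - 4)*(k^2 - k) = k*(k - 5)*(k - 4)*(k - 1)*(k)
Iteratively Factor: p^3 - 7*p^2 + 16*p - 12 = (p - 2)*(p^2 - 5*p + 6) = (p - 3)*(p - 2)*(p - 2)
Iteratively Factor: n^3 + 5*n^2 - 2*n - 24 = (n + 3)*(n^2 + 2*n - 8) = (n - 2)*(n + 3)*(n + 4)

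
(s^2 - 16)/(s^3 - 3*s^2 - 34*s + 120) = (s + 4)/(s^2 + s - 30)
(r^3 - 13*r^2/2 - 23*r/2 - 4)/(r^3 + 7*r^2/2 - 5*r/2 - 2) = (r^2 - 7*r - 8)/(r^2 + 3*r - 4)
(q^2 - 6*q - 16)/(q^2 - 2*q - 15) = (-q^2 + 6*q + 16)/(-q^2 + 2*q + 15)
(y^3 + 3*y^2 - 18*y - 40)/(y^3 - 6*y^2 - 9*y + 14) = (y^2 + y - 20)/(y^2 - 8*y + 7)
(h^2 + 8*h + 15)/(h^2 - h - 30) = (h + 3)/(h - 6)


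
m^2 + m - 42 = (m - 6)*(m + 7)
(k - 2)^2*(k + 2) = k^3 - 2*k^2 - 4*k + 8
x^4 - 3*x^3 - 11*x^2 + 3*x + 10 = (x - 5)*(x - 1)*(x + 1)*(x + 2)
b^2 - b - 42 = (b - 7)*(b + 6)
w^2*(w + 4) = w^3 + 4*w^2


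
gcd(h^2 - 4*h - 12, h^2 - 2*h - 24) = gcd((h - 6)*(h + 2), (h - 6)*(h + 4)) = h - 6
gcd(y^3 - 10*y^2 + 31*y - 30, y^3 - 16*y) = 1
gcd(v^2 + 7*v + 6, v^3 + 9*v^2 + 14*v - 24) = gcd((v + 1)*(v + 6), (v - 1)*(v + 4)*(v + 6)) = v + 6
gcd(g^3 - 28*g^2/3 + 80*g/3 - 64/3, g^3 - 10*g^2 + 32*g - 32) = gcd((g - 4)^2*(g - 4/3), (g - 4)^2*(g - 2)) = g^2 - 8*g + 16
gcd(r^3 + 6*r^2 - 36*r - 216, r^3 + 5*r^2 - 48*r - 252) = r^2 + 12*r + 36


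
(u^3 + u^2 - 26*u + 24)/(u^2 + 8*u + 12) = (u^2 - 5*u + 4)/(u + 2)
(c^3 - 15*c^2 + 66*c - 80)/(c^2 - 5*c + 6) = (c^2 - 13*c + 40)/(c - 3)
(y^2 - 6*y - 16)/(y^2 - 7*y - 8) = (y + 2)/(y + 1)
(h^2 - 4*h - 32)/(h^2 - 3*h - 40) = (h + 4)/(h + 5)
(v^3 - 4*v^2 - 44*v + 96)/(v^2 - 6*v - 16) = (v^2 + 4*v - 12)/(v + 2)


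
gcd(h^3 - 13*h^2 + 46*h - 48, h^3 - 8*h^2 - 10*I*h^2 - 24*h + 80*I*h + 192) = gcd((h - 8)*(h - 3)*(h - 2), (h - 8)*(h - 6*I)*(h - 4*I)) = h - 8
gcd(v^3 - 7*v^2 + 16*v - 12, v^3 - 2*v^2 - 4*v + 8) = v^2 - 4*v + 4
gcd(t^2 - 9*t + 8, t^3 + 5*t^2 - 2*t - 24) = 1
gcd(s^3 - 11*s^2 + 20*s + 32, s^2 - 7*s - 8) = s^2 - 7*s - 8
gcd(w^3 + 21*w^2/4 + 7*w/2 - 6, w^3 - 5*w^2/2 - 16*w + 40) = w + 4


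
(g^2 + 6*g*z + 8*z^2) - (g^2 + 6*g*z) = 8*z^2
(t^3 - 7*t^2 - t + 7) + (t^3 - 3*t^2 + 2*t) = 2*t^3 - 10*t^2 + t + 7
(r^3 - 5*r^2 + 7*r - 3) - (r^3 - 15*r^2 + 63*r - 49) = 10*r^2 - 56*r + 46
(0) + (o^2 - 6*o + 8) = o^2 - 6*o + 8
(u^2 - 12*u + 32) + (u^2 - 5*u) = 2*u^2 - 17*u + 32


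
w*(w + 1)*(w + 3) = w^3 + 4*w^2 + 3*w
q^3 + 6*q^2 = q^2*(q + 6)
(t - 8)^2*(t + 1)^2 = t^4 - 14*t^3 + 33*t^2 + 112*t + 64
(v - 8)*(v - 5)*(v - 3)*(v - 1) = v^4 - 17*v^3 + 95*v^2 - 199*v + 120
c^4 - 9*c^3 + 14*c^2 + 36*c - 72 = (c - 6)*(c - 3)*(c - 2)*(c + 2)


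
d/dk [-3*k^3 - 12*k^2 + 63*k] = -9*k^2 - 24*k + 63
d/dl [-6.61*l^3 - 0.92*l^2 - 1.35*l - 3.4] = -19.83*l^2 - 1.84*l - 1.35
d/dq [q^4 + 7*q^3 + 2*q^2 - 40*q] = 4*q^3 + 21*q^2 + 4*q - 40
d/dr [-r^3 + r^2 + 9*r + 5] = -3*r^2 + 2*r + 9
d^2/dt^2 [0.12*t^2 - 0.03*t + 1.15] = 0.240000000000000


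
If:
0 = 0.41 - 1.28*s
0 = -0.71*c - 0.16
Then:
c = -0.23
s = 0.32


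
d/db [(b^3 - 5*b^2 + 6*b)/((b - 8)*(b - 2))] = (b^2 - 16*b + 24)/(b^2 - 16*b + 64)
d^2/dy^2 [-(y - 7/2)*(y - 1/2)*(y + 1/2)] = 7 - 6*y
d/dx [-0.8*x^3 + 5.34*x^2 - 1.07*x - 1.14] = -2.4*x^2 + 10.68*x - 1.07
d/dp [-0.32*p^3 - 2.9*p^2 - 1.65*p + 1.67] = -0.96*p^2 - 5.8*p - 1.65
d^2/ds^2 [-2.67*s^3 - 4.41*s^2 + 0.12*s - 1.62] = -16.02*s - 8.82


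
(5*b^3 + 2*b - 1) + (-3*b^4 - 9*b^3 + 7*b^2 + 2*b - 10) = -3*b^4 - 4*b^3 + 7*b^2 + 4*b - 11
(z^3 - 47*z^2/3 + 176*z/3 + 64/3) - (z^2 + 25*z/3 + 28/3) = z^3 - 50*z^2/3 + 151*z/3 + 12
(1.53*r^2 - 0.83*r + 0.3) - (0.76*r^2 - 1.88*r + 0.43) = 0.77*r^2 + 1.05*r - 0.13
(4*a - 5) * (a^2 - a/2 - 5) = 4*a^3 - 7*a^2 - 35*a/2 + 25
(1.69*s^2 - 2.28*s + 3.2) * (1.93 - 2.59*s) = -4.3771*s^3 + 9.1669*s^2 - 12.6884*s + 6.176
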